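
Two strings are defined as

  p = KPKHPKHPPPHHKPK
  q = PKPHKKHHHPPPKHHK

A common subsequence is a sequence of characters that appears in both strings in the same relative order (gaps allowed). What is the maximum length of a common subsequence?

11

Pick K [1,2], then P [2,3], then K [3,6], then H [4,8], then H [7,9], then P [8,10], then P [9,11], then P [10,12], then H [11,14], then H [12,15], then K [15,16]; all 11 characters appear in both, in order. The LCS DP gives dp[15][16] = 11, so this is optimal.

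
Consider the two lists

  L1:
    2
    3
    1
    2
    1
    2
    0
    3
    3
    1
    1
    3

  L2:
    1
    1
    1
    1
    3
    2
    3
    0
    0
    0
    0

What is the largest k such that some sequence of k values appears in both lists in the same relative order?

Pick 1 (L1 #3, L2 #1) → 1 (L1 #5, L2 #2) → 1 (L1 #10, L2 #3) → 1 (L1 #11, L2 #4) → 3 (L1 #12, L2 #7); all 5 values appear in both, in order, and the DP table's final entry dp[12][11] is also 5, so no common subsequence is longer.

5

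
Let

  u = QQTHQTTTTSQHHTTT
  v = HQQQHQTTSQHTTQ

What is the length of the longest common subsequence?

Match Q [1,3] → Q [2,4] → H [4,5] → Q [5,6] → T [8,7] → T [9,8] → S [10,9] → Q [11,10] → H [13,11] → T [14,12] → T [15,13] — 11 characters in the same relative order in both. dp[16][14] = 11 confirms this is the maximum.

11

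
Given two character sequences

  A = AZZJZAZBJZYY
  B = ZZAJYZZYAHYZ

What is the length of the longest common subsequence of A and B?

Match Z (A #2, B #1); then Z (A #3, B #2); then J (A #4, B #4); then Z (A #7, B #6); then Z (A #10, B #7); then Y (A #11, B #8); then Y (A #12, B #11) — 7 characters in the same relative order in both. The LCS DP gives dp[12][12] = 7, so this is optimal.

7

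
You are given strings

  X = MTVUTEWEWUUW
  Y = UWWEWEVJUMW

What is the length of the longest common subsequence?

One common subsequence of length 6: U at X[4]=Y[1] → E at X[6]=Y[4] → W at X[7]=Y[5] → E at X[8]=Y[6] → U at X[10]=Y[9] → W at X[12]=Y[11]. dp[12][11] = 6 confirms this is the maximum.

6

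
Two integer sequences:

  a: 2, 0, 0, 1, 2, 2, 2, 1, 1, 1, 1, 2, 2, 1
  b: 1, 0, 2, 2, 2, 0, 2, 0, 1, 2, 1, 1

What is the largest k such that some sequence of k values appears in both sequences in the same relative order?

One common subsequence of length 7: 2 [1,5], then 0 [2,6], then 0 [3,8], then 1 [4,9], then 2 [7,10], then 1 [11,11], then 1 [14,12], and the DP table's final entry dp[14][12] is also 7, so no common subsequence is longer.

7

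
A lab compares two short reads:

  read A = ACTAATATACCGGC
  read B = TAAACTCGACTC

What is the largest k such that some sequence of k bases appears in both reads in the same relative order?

One common subsequence of length 8: T at read A[3]=read B[1], A at read A[4]=read B[2], A at read A[5]=read B[3], A at read A[7]=read B[4], T at read A[8]=read B[6], A at read A[9]=read B[9], C at read A[10]=read B[10], C at read A[14]=read B[12]. The LCS DP gives dp[14][12] = 8, so this is optimal.

8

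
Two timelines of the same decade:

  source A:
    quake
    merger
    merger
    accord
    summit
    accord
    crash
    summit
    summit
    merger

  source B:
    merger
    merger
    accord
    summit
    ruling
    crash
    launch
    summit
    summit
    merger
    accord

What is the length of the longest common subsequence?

8

Pick merger (source A #2, source B #1); then merger (source A #3, source B #2); then accord (source A #4, source B #3); then summit (source A #5, source B #4); then crash (source A #7, source B #6); then summit (source A #8, source B #8); then summit (source A #9, source B #9); then merger (source A #10, source B #10); all 8 events appear in both, in order. dp[10][11] = 8 confirms this is the maximum.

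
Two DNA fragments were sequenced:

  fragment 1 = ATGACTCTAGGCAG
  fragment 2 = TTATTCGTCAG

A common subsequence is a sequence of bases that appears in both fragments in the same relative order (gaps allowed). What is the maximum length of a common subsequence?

8

Match A (fragment 1 #1, fragment 2 #3) → T (fragment 1 #2, fragment 2 #4) → T (fragment 1 #6, fragment 2 #5) → C (fragment 1 #7, fragment 2 #6) → T (fragment 1 #8, fragment 2 #8) → C (fragment 1 #12, fragment 2 #9) → A (fragment 1 #13, fragment 2 #10) → G (fragment 1 #14, fragment 2 #11) — 8 bases in the same relative order in both. The LCS DP gives dp[14][11] = 8, so this is optimal.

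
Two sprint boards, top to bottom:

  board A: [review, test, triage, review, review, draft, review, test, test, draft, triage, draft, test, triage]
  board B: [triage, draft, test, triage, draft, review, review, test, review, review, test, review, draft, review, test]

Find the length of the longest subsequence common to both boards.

Match test at board A[2]=board B[3] → triage at board A[3]=board B[4] → review at board A[4]=board B[7] → review at board A[5]=board B[9] → review at board A[7]=board B[10] → test at board A[8]=board B[11] → draft at board A[10]=board B[13] → test at board A[13]=board B[15] — 8 tasks in the same relative order in both. The LCS DP gives dp[14][15] = 8, so this is optimal.

8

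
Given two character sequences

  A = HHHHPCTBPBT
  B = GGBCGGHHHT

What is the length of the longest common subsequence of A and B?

4

Let dp[i][j] be the LCS length of the first i characters of A and the first j characters of B. dp[i][j] = dp[i-1][j-1]+1 when the i-th and j-th characters match, else max(dp[i-1][j], dp[i][j-1]).
    ·  G  G  B  C  G  G  H  H  H  T
 ·  0  0  0  0  0  0  0  0  0  0  0
 H  0  0  0  0  0  0  0  1  1  1  1
 H  0  0  0  0  0  0  0  1  2  2  2
 H  0  0  0  0  0  0  0  1  2  3  3
 H  0  0  0  0  0  0  0  1  2  3  3
 P  0  0  0  0  0  0  0  1  2  3  3
 C  0  0  0  0  1  1  1  1  2  3  3
 T  0  0  0  0  1  1  1  1  2  3  4
 B  0  0  0  1  1  1  1  1  2  3  4
 P  0  0  0  1  1  1  1  1  2  3  4
 B  0  0  0  1  1  1  1  1  2  3  4
 T  0  0  0  1  1  1  1  1  2  3  4
dp[11][10] = 4. One LCS (by backtracking along matches): HHHT.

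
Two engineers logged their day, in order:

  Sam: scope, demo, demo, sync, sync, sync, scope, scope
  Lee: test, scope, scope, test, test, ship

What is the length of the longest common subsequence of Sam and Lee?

Taking scope at Sam[1]=Lee[2]; then scope at Sam[7]=Lee[3] gives a common subsequence of length 2. Since dp[8][6] = 2, nothing longer is possible.

2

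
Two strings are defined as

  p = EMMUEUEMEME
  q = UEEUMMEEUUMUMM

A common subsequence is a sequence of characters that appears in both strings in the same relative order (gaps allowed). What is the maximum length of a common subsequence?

Taking E [1,3], M [2,5], M [3,6], U [4,10], U [6,12], M [8,13], M [10,14] gives a common subsequence of length 7, and the DP table's final entry dp[11][14] is also 7, so no common subsequence is longer.

7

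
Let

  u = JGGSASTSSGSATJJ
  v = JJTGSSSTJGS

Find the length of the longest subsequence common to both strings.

Taking J at u[1]=v[2], then G at u[2]=v[4], then S at u[4]=v[6], then S at u[6]=v[7], then T at u[7]=v[8], then G at u[10]=v[10], then S at u[11]=v[11] gives a common subsequence of length 7. dp[15][11] = 7 confirms this is the maximum.

7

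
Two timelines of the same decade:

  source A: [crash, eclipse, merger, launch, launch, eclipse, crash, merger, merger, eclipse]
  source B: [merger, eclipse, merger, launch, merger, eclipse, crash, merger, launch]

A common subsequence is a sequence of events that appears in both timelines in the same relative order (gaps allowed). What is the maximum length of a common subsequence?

Taking eclipse (source A #2, source B #2) → merger (source A #3, source B #3) → launch (source A #4, source B #4) → eclipse (source A #6, source B #6) → crash (source A #7, source B #7) → merger (source A #8, source B #8) gives a common subsequence of length 6. The LCS DP gives dp[10][9] = 6, so this is optimal.

6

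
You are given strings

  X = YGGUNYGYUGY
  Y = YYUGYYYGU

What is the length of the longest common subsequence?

One common subsequence of length 5: Y [1,2], G [2,4], Y [6,7], G [7,8], U [9,9]. The LCS DP gives dp[11][9] = 5, so this is optimal.

5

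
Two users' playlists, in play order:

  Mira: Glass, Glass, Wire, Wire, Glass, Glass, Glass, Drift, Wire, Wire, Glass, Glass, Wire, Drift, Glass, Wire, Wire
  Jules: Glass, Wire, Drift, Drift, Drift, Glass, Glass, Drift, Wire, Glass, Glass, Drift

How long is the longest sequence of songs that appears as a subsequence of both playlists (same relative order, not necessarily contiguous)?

Pick Glass at Mira[2]=Jules[1], Wire at Mira[3]=Jules[2], Glass at Mira[6]=Jules[6], Glass at Mira[7]=Jules[7], Drift at Mira[8]=Jules[8], Wire at Mira[10]=Jules[9], Glass at Mira[11]=Jules[10], Glass at Mira[12]=Jules[11], Drift at Mira[14]=Jules[12]; all 9 songs appear in both, in order, and the DP table's final entry dp[17][12] is also 9, so no common subsequence is longer.

9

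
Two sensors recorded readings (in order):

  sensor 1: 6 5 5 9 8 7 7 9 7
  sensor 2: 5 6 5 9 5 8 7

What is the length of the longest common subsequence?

5

One common subsequence of length 5: 6 [1,2] → 5 [2,3] → 5 [3,5] → 8 [5,6] → 7 [9,7]. Since dp[9][7] = 5, nothing longer is possible.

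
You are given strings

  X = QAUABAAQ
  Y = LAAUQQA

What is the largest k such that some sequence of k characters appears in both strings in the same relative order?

3

Taking A at X[2]=Y[3], U at X[3]=Y[4], A at X[7]=Y[7] gives a common subsequence of length 3, and the DP table's final entry dp[8][7] is also 3, so no common subsequence is longer.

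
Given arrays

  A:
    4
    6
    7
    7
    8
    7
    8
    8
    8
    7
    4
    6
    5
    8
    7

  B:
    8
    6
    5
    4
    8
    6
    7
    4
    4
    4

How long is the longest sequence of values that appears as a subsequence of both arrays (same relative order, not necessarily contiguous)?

5

Let dp[i][j] be the LCS length of the first i values of A and the first j values of B. dp[i][j] = dp[i-1][j-1]+1 when the i-th and j-th values match, else max(dp[i-1][j], dp[i][j-1]).
    ·  8  6  5  4  8  6  7  4  4  4
 ·  0  0  0  0  0  0  0  0  0  0  0
 4  0  0  0  0  1  1  1  1  1  1  1
 6  0  0  1  1  1  1  2  2  2  2  2
 7  0  0  1  1  1  1  2  3  3  3  3
 7  0  0  1  1  1  1  2  3  3  3  3
 8  0  1  1  1  1  2  2  3  3  3  3
 7  0  1  1  1  1  2  2  3  3  3  3
 8  0  1  1  1  1  2  2  3  3  3  3
 8  0  1  1  1  1  2  2  3  3  3  3
 8  0  1  1  1  1  2  2  3  3  3  3
 7  0  1  1  1  1  2  2  3  3  3  3
 4  0  1  1  1  2  2  2  3  4  4  4
 6  0  1  2  2  2  2  3  3  4  4  4
 5  0  1  2  3  3  3  3  3  4  4  4
 8  0  1  2  3  3  4  4  4  4  4  4
 7  0  1  2  3  3  4  4  5  5  5  5
dp[15][10] = 5. One LCS (by backtracking along matches): 8, 6, 5, 8, 7.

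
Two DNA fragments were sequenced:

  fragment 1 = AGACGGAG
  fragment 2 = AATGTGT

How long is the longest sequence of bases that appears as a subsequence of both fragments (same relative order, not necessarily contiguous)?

4

Let dp[i][j] be the LCS length of the first i bases of fragment 1 and the first j bases of fragment 2. dp[i][j] = dp[i-1][j-1]+1 when the i-th and j-th bases match, else max(dp[i-1][j], dp[i][j-1]).
    ·  A  A  T  G  T  G  T
 ·  0  0  0  0  0  0  0  0
 A  0  1  1  1  1  1  1  1
 G  0  1  1  1  2  2  2  2
 A  0  1  2  2  2  2  2  2
 C  0  1  2  2  2  2  2  2
 G  0  1  2  2  3  3  3  3
 G  0  1  2  2  3  3  4  4
 A  0  1  2  2  3  3  4  4
 G  0  1  2  2  3  3  4  4
dp[8][7] = 4. One LCS (by backtracking along matches): AAGG.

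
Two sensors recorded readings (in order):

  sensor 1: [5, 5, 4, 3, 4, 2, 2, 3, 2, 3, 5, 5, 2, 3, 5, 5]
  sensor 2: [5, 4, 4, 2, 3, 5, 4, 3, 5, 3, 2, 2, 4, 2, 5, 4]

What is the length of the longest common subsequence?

9

Taking 5 (sensor 1 #2, sensor 2 #1); then 4 (sensor 1 #3, sensor 2 #2); then 4 (sensor 1 #5, sensor 2 #3); then 2 (sensor 1 #7, sensor 2 #4); then 3 (sensor 1 #8, sensor 2 #5); then 3 (sensor 1 #10, sensor 2 #8); then 5 (sensor 1 #11, sensor 2 #9); then 2 (sensor 1 #13, sensor 2 #14); then 5 (sensor 1 #15, sensor 2 #15) gives a common subsequence of length 9. dp[16][16] = 9 confirms this is the maximum.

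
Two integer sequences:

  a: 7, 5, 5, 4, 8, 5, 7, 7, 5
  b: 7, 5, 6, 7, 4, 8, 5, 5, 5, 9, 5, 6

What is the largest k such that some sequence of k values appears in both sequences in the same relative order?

Let dp[i][j] be the LCS length of the first i values of a and the first j values of b. dp[i][j] = dp[i-1][j-1]+1 when the i-th and j-th values match, else max(dp[i-1][j], dp[i][j-1]).
    ·  7  5  6  7  4  8  5  5  5  9  5  6
 ·  0  0  0  0  0  0  0  0  0  0  0  0  0
 7  0  1  1  1  1  1  1  1  1  1  1  1  1
 5  0  1  2  2  2  2  2  2  2  2  2  2  2
 5  0  1  2  2  2  2  2  3  3  3  3  3  3
 4  0  1  2  2  2  3  3  3  3  3  3  3  3
 8  0  1  2  2  2  3  4  4  4  4  4  4  4
 5  0  1  2  2  2  3  4  5  5  5  5  5  5
 7  0  1  2  2  3  3  4  5  5  5  5  5  5
 7  0  1  2  2  3  3  4  5  5  5  5  5  5
 5  0  1  2  2  3  3  4  5  6  6  6  6  6
dp[9][12] = 6. One LCS (by backtracking along matches): 7, 5, 4, 8, 5, 5.

6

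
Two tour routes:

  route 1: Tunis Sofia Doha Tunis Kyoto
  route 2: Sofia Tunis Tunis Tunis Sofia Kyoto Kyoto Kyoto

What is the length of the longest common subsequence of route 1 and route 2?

Taking Tunis (route 1 #1, route 2 #4), then Sofia (route 1 #2, route 2 #5), then Kyoto (route 1 #5, route 2 #8) gives a common subsequence of length 3. The LCS DP gives dp[5][8] = 3, so this is optimal.

3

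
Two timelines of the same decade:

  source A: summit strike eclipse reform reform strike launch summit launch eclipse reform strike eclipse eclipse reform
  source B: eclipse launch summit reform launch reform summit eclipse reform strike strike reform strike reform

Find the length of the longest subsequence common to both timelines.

8

Taking summit [1,3], reform [4,4], reform [5,6], summit [8,7], eclipse [10,8], reform [11,12], strike [12,13], reform [15,14] gives a common subsequence of length 8. The LCS DP gives dp[15][14] = 8, so this is optimal.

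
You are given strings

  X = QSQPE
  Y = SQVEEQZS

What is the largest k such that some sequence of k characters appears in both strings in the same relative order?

Match S at X[2]=Y[1] → Q at X[3]=Y[2] → E at X[5]=Y[5] — 3 characters in the same relative order in both. dp[5][8] = 3 confirms this is the maximum.

3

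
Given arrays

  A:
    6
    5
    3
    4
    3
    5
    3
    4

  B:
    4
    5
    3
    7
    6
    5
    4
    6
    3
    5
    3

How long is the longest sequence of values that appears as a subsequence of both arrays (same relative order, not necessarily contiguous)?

6

Taking 6 [1,5]; then 5 [2,6]; then 4 [4,7]; then 3 [5,9]; then 5 [6,10]; then 3 [7,11] gives a common subsequence of length 6, and the DP table's final entry dp[8][11] is also 6, so no common subsequence is longer.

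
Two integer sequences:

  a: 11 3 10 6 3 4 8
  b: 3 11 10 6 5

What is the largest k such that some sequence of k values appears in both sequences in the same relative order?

One common subsequence of length 3: 11 (a #1, b #2), 10 (a #3, b #3), 6 (a #4, b #4), and the DP table's final entry dp[7][5] is also 3, so no common subsequence is longer.

3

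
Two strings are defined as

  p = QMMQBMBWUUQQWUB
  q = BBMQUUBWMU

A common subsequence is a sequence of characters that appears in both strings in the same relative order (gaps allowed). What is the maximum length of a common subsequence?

6

Let dp[i][j] be the LCS length of the first i characters of p and the first j characters of q. dp[i][j] = dp[i-1][j-1]+1 when the i-th and j-th characters match, else max(dp[i-1][j], dp[i][j-1]).
    ·  B  B  M  Q  U  U  B  W  M  U
 ·  0  0  0  0  0  0  0  0  0  0  0
 Q  0  0  0  0  1  1  1  1  1  1  1
 M  0  0  0  1  1  1  1  1  1  2  2
 M  0  0  0  1  1  1  1  1  1  2  2
 Q  0  0  0  1  2  2  2  2  2  2  2
 B  0  1  1  1  2  2  2  3  3  3  3
 M  0  1  1  2  2  2  2  3  3  4  4
 B  0  1  2  2  2  2  2  3  3  4  4
 W  0  1  2  2  2  2  2  3  4  4  4
 U  0  1  2  2  2  3  3  3  4  4  5
 U  0  1  2  2  2  3  4  4  4  4  5
 Q  0  1  2  2  3  3  4  4  4  4  5
 Q  0  1  2  2  3  3  4  4  4  4  5
 W  0  1  2  2  3  3  4  4  5  5  5
 U  0  1  2  2  3  4  4  4  5  5  6
 B  0  1  2  2  3  4  4  5  5  5  6
dp[15][10] = 6. One LCS (by backtracking along matches): MQUUWU.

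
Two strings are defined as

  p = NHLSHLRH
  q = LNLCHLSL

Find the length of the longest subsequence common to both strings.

5

Let dp[i][j] be the LCS length of the first i characters of p and the first j characters of q. dp[i][j] = dp[i-1][j-1]+1 when the i-th and j-th characters match, else max(dp[i-1][j], dp[i][j-1]).
    ·  L  N  L  C  H  L  S  L
 ·  0  0  0  0  0  0  0  0  0
 N  0  0  1  1  1  1  1  1  1
 H  0  0  1  1  1  2  2  2  2
 L  0  1  1  2  2  2  3  3  3
 S  0  1  1  2  2  2  3  4  4
 H  0  1  1  2  2  3  3  4  4
 L  0  1  1  2  2  3  4  4  5
 R  0  1  1  2  2  3  4  4  5
 H  0  1  1  2  2  3  4  4  5
dp[8][8] = 5. One LCS (by backtracking along matches): NHLSL.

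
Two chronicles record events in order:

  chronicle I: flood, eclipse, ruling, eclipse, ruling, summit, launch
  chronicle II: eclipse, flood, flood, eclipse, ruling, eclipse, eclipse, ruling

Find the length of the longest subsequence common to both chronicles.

One common subsequence of length 5: flood (chronicle I #1, chronicle II #3); then eclipse (chronicle I #2, chronicle II #4); then ruling (chronicle I #3, chronicle II #5); then eclipse (chronicle I #4, chronicle II #7); then ruling (chronicle I #5, chronicle II #8). Since dp[7][8] = 5, nothing longer is possible.

5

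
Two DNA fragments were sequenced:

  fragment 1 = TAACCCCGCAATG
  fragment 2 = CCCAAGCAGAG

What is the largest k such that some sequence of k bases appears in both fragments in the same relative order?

8

Match C at fragment 1[4]=fragment 2[1], then C at fragment 1[5]=fragment 2[2], then C at fragment 1[6]=fragment 2[3], then G at fragment 1[8]=fragment 2[6], then C at fragment 1[9]=fragment 2[7], then A at fragment 1[10]=fragment 2[8], then A at fragment 1[11]=fragment 2[10], then G at fragment 1[13]=fragment 2[11] — 8 bases in the same relative order in both. The LCS DP gives dp[13][11] = 8, so this is optimal.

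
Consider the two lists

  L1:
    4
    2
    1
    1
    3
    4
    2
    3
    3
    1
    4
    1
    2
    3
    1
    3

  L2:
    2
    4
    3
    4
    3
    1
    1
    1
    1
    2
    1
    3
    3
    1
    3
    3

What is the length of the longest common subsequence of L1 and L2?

One common subsequence of length 10: 4 (L1 #1, L2 #2), 3 (L1 #5, L2 #3), 4 (L1 #6, L2 #4), 3 (L1 #8, L2 #5), 1 (L1 #10, L2 #8), 1 (L1 #12, L2 #9), 2 (L1 #13, L2 #10), 3 (L1 #14, L2 #13), 1 (L1 #15, L2 #14), 3 (L1 #16, L2 #16). Since dp[16][16] = 10, nothing longer is possible.

10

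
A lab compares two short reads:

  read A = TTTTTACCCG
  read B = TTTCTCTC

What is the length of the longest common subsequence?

Let dp[i][j] be the LCS length of the first i bases of read A and the first j bases of read B. dp[i][j] = dp[i-1][j-1]+1 when the i-th and j-th bases match, else max(dp[i-1][j], dp[i][j-1]).
    ·  T  T  T  C  T  C  T  C
 ·  0  0  0  0  0  0  0  0  0
 T  0  1  1  1  1  1  1  1  1
 T  0  1  2  2  2  2  2  2  2
 T  0  1  2  3  3  3  3  3  3
 T  0  1  2  3  3  4  4  4  4
 T  0  1  2  3  3  4  4  5  5
 A  0  1  2  3  3  4  4  5  5
 C  0  1  2  3  4  4  5  5  6
 C  0  1  2  3  4  4  5  5  6
 C  0  1  2  3  4  4  5  5  6
 G  0  1  2  3  4  4  5  5  6
dp[10][8] = 6. One LCS (by backtracking along matches): TTTTTC.

6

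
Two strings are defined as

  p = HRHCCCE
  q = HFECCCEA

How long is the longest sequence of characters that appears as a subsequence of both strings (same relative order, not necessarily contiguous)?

Let dp[i][j] be the LCS length of the first i characters of p and the first j characters of q. dp[i][j] = dp[i-1][j-1]+1 when the i-th and j-th characters match, else max(dp[i-1][j], dp[i][j-1]).
    ·  H  F  E  C  C  C  E  A
 ·  0  0  0  0  0  0  0  0  0
 H  0  1  1  1  1  1  1  1  1
 R  0  1  1  1  1  1  1  1  1
 H  0  1  1  1  1  1  1  1  1
 C  0  1  1  1  2  2  2  2  2
 C  0  1  1  1  2  3  3  3  3
 C  0  1  1  1  2  3  4  4  4
 E  0  1  1  2  2  3  4  5  5
dp[7][8] = 5. One LCS (by backtracking along matches): HCCCE.

5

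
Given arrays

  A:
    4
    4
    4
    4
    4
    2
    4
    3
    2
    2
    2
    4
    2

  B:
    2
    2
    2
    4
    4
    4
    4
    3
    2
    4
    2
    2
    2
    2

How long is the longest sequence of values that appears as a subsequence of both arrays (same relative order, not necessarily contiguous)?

10

Match 4 [1,4]; then 4 [2,5]; then 4 [3,6]; then 4 [4,7]; then 2 [6,9]; then 4 [7,10]; then 2 [9,11]; then 2 [10,12]; then 2 [11,13]; then 2 [13,14] — 10 values in the same relative order in both. dp[13][14] = 10 confirms this is the maximum.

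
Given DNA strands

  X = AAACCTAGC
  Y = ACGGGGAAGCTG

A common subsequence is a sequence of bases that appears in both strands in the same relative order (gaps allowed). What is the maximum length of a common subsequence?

One common subsequence of length 6: A (X #1, Y #1), A (X #2, Y #7), A (X #3, Y #8), C (X #5, Y #10), T (X #6, Y #11), G (X #8, Y #12). The LCS DP gives dp[9][12] = 6, so this is optimal.

6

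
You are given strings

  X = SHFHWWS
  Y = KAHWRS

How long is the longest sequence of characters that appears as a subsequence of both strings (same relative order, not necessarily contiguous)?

3

One common subsequence of length 3: H (X #4, Y #3) → W (X #5, Y #4) → S (X #7, Y #6), and the DP table's final entry dp[7][6] is also 3, so no common subsequence is longer.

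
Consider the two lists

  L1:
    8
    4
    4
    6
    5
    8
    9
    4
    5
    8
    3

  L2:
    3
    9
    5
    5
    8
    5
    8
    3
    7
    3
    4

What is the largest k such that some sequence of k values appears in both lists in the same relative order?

One common subsequence of length 5: 5 (L1 #5, L2 #4); then 8 (L1 #6, L2 #5); then 5 (L1 #9, L2 #6); then 8 (L1 #10, L2 #7); then 3 (L1 #11, L2 #10). The LCS DP gives dp[11][11] = 5, so this is optimal.

5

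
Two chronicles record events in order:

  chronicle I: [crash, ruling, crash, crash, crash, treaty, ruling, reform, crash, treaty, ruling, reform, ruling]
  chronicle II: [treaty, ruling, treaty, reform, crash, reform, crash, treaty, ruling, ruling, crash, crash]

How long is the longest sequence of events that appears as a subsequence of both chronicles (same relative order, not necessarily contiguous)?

Taking ruling (chronicle I #2, chronicle II #2) → crash (chronicle I #5, chronicle II #5) → reform (chronicle I #8, chronicle II #6) → crash (chronicle I #9, chronicle II #7) → treaty (chronicle I #10, chronicle II #8) → ruling (chronicle I #11, chronicle II #9) → ruling (chronicle I #13, chronicle II #10) gives a common subsequence of length 7. The LCS DP gives dp[13][12] = 7, so this is optimal.

7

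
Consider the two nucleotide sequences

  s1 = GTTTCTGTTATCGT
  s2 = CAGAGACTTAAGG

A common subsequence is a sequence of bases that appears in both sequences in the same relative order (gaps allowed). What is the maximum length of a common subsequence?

Taking G (s1 #1, s2 #5); then C (s1 #5, s2 #7); then T (s1 #6, s2 #8); then T (s1 #8, s2 #9); then A (s1 #10, s2 #11); then G (s1 #13, s2 #13) gives a common subsequence of length 6. Since dp[14][13] = 6, nothing longer is possible.

6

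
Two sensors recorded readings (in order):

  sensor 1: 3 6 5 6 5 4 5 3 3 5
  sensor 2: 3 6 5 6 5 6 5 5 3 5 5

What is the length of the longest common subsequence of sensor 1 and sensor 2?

Taking 3 (sensor 1 #1, sensor 2 #1), 6 (sensor 1 #2, sensor 2 #4), 5 (sensor 1 #3, sensor 2 #5), 6 (sensor 1 #4, sensor 2 #6), 5 (sensor 1 #5, sensor 2 #7), 5 (sensor 1 #7, sensor 2 #8), 3 (sensor 1 #8, sensor 2 #9), 5 (sensor 1 #10, sensor 2 #11) gives a common subsequence of length 8. The LCS DP gives dp[10][11] = 8, so this is optimal.

8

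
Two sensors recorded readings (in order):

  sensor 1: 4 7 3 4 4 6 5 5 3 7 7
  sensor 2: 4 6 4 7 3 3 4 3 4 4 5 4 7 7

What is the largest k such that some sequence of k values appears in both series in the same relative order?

8

Pick 4 (sensor 1 #1, sensor 2 #3), then 7 (sensor 1 #2, sensor 2 #4), then 3 (sensor 1 #3, sensor 2 #8), then 4 (sensor 1 #4, sensor 2 #9), then 4 (sensor 1 #5, sensor 2 #10), then 5 (sensor 1 #7, sensor 2 #11), then 7 (sensor 1 #10, sensor 2 #13), then 7 (sensor 1 #11, sensor 2 #14); all 8 values appear in both, in order. Since dp[11][14] = 8, nothing longer is possible.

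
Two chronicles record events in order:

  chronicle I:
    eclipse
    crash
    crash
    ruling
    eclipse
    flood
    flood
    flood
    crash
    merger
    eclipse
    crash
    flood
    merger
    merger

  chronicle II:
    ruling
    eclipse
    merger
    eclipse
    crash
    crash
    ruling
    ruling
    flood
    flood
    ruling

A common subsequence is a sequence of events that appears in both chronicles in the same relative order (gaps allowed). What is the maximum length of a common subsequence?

Pick eclipse [1,4]; then crash [2,5]; then crash [3,6]; then ruling [4,8]; then flood [6,9]; then flood [7,10]; all 6 events appear in both, in order, and the DP table's final entry dp[15][11] is also 6, so no common subsequence is longer.

6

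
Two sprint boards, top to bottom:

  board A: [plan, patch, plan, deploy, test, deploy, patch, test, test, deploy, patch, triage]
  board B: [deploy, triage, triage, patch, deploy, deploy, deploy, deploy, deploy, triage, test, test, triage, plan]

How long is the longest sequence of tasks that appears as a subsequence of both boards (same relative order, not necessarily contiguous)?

6

One common subsequence of length 6: patch at board A[2]=board B[4], deploy at board A[4]=board B[8], deploy at board A[6]=board B[9], test at board A[8]=board B[11], test at board A[9]=board B[12], triage at board A[12]=board B[13]. The LCS DP gives dp[12][14] = 6, so this is optimal.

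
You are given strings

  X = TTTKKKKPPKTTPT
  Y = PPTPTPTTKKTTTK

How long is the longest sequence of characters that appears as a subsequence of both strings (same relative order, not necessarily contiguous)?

One common subsequence of length 8: T [1,5] → T [2,7] → T [3,8] → K [7,9] → K [10,10] → T [11,11] → T [12,12] → T [14,13]. Since dp[14][14] = 8, nothing longer is possible.

8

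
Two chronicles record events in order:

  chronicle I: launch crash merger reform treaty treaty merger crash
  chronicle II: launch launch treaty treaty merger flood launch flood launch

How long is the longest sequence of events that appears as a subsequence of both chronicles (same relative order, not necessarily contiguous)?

4

One common subsequence of length 4: launch (chronicle I #1, chronicle II #2), treaty (chronicle I #5, chronicle II #3), treaty (chronicle I #6, chronicle II #4), merger (chronicle I #7, chronicle II #5). dp[8][9] = 4 confirms this is the maximum.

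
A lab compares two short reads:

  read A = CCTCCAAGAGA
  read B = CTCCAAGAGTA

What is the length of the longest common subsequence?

10

One common subsequence of length 10: C (read A #2, read B #1); then T (read A #3, read B #2); then C (read A #4, read B #3); then C (read A #5, read B #4); then A (read A #6, read B #5); then A (read A #7, read B #6); then G (read A #8, read B #7); then A (read A #9, read B #8); then G (read A #10, read B #9); then A (read A #11, read B #11). Since dp[11][11] = 10, nothing longer is possible.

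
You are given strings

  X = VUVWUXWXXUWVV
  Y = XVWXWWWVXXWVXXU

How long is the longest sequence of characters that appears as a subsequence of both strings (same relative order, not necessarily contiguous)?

8

Pick V (X #3, Y #2); then W (X #4, Y #3); then X (X #6, Y #4); then W (X #7, Y #7); then X (X #8, Y #9); then X (X #9, Y #10); then W (X #11, Y #11); then V (X #12, Y #12); all 8 characters appear in both, in order, and the DP table's final entry dp[13][15] is also 8, so no common subsequence is longer.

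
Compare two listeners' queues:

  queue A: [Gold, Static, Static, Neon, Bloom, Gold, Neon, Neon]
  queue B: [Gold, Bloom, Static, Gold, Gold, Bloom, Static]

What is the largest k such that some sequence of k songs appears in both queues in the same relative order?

3

One common subsequence of length 3: Gold [1,1], Static [2,3], Static [3,7]. The LCS DP gives dp[8][7] = 3, so this is optimal.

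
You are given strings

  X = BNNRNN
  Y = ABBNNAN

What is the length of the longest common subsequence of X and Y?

Pick B at X[1]=Y[3], then N at X[2]=Y[4], then N at X[3]=Y[5], then N at X[6]=Y[7]; all 4 characters appear in both, in order. Since dp[6][7] = 4, nothing longer is possible.

4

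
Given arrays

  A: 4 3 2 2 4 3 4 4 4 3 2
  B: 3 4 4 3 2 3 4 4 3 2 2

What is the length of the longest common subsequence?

Let dp[i][j] be the LCS length of the first i values of A and the first j values of B. dp[i][j] = dp[i-1][j-1]+1 when the i-th and j-th values match, else max(dp[i-1][j], dp[i][j-1]).
    ·  3  4  4  3  2  3  4  4  3  2  2
 ·  0  0  0  0  0  0  0  0  0  0  0  0
 4  0  0  1  1  1  1  1  1  1  1  1  1
 3  0  1  1  1  2  2  2  2  2  2  2  2
 2  0  1  1  1  2  3  3  3  3  3  3  3
 2  0  1  1  1  2  3  3  3  3  3  4  4
 4  0  1  2  2  2  3  3  4  4  4  4  4
 3  0  1  2  2  3  3  4  4  4  5  5  5
 4  0  1  2  3  3  3  4  5  5  5  5  5
 4  0  1  2  3  3  3  4  5  6  6  6  6
 4  0  1  2  3  3  3  4  5  6  6  6  6
 3  0  1  2  3  4  4  4  5  6  7  7  7
 2  0  1  2  3  4  5  5  5  6  7  8  8
dp[11][11] = 8. One LCS (by backtracking along matches): 4, 3, 2, 3, 4, 4, 3, 2.

8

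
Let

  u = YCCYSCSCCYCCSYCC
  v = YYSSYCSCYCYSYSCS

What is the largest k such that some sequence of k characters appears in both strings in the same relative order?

Match Y (u #1, v #1); then Y (u #4, v #2); then S (u #5, v #4); then C (u #6, v #6); then S (u #7, v #7); then C (u #8, v #8); then C (u #9, v #10); then Y (u #10, v #11); then S (u #13, v #12); then Y (u #14, v #13); then C (u #15, v #15) — 11 characters in the same relative order in both. The LCS DP gives dp[16][16] = 11, so this is optimal.

11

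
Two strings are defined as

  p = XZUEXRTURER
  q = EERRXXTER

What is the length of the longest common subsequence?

One common subsequence of length 5: X (p #1, q #5), then X (p #5, q #6), then T (p #7, q #7), then E (p #10, q #8), then R (p #11, q #9). Since dp[11][9] = 5, nothing longer is possible.

5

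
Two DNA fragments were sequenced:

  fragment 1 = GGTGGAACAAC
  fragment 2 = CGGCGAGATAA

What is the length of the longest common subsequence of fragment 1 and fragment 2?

Let dp[i][j] be the LCS length of the first i bases of fragment 1 and the first j bases of fragment 2. dp[i][j] = dp[i-1][j-1]+1 when the i-th and j-th bases match, else max(dp[i-1][j], dp[i][j-1]).
    ·  C  G  G  C  G  A  G  A  T  A  A
 ·  0  0  0  0  0  0  0  0  0  0  0  0
 G  0  0  1  1  1  1  1  1  1  1  1  1
 G  0  0  1  2  2  2  2  2  2  2  2  2
 T  0  0  1  2  2  2  2  2  2  3  3  3
 G  0  0  1  2  2  3  3  3  3  3  3  3
 G  0  0  1  2  2  3  3  4  4  4  4  4
 A  0  0  1  2  2  3  4  4  5  5  5  5
 A  0  0  1  2  2  3  4  4  5  5  6  6
 C  0  1  1  2  3  3  4  4  5  5  6  6
 A  0  1  1  2  3  3  4  4  5  5  6  7
 A  0  1  1  2  3  3  4  4  5  5  6  7
 C  0  1  1  2  3  3  4  4  5  5  6  7
dp[11][11] = 7. One LCS (by backtracking along matches): GGGGAAA.

7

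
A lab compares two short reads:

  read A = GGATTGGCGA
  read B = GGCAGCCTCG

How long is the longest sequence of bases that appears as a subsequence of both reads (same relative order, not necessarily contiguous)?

6

One common subsequence of length 6: G at read A[1]=read B[1] → G at read A[2]=read B[2] → A at read A[3]=read B[4] → T at read A[5]=read B[8] → C at read A[8]=read B[9] → G at read A[9]=read B[10]. The LCS DP gives dp[10][10] = 6, so this is optimal.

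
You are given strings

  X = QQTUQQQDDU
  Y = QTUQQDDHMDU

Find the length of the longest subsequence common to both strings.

8

Let dp[i][j] be the LCS length of the first i characters of X and the first j characters of Y. dp[i][j] = dp[i-1][j-1]+1 when the i-th and j-th characters match, else max(dp[i-1][j], dp[i][j-1]).
    ·  Q  T  U  Q  Q  D  D  H  M  D  U
 ·  0  0  0  0  0  0  0  0  0  0  0  0
 Q  0  1  1  1  1  1  1  1  1  1  1  1
 Q  0  1  1  1  2  2  2  2  2  2  2  2
 T  0  1  2  2  2  2  2  2  2  2  2  2
 U  0  1  2  3  3  3  3  3  3  3  3  3
 Q  0  1  2  3  4  4  4  4  4  4  4  4
 Q  0  1  2  3  4  5  5  5  5  5  5  5
 Q  0  1  2  3  4  5  5  5  5  5  5  5
 D  0  1  2  3  4  5  6  6  6  6  6  6
 D  0  1  2  3  4  5  6  7  7  7  7  7
 U  0  1  2  3  4  5  6  7  7  7  7  8
dp[10][11] = 8. One LCS (by backtracking along matches): QTUQQDDU.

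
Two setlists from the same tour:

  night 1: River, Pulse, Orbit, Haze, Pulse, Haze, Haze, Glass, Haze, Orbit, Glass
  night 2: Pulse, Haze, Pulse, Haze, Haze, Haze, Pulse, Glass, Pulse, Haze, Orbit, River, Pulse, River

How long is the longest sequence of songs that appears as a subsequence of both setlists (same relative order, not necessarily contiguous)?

8

Pick Pulse [2,1] → Haze [4,2] → Pulse [5,3] → Haze [6,5] → Haze [7,6] → Glass [8,8] → Haze [9,10] → Orbit [10,11]; all 8 songs appear in both, in order, and the DP table's final entry dp[11][14] is also 8, so no common subsequence is longer.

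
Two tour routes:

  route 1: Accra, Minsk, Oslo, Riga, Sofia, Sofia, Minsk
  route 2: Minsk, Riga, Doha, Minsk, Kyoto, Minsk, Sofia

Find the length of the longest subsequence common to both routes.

One common subsequence of length 3: Minsk (route 1 #2, route 2 #1) → Riga (route 1 #4, route 2 #2) → Sofia (route 1 #6, route 2 #7), and the DP table's final entry dp[7][7] is also 3, so no common subsequence is longer.

3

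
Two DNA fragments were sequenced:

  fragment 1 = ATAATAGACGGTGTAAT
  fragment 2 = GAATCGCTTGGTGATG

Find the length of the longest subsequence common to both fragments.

11

Pick A [3,2], A [4,3], T [5,4], G [7,6], C [9,7], G [10,10], G [11,11], T [12,12], G [13,13], A [16,14], T [17,15]; all 11 bases appear in both, in order. dp[17][16] = 11 confirms this is the maximum.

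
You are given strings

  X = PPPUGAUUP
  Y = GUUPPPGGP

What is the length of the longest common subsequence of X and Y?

5

Pick P (X #1, Y #4), then P (X #2, Y #5), then P (X #3, Y #6), then G (X #5, Y #8), then P (X #9, Y #9); all 5 characters appear in both, in order. The LCS DP gives dp[9][9] = 5, so this is optimal.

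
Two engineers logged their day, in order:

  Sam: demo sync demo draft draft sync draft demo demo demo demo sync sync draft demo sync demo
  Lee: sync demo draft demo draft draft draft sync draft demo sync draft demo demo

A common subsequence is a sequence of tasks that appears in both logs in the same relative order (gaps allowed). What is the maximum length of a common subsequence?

Match demo [1,2], then demo [3,4], then draft [4,6], then draft [5,7], then sync [6,8], then draft [7,9], then demo [11,10], then sync [13,11], then draft [14,12], then demo [15,13], then demo [17,14] — 11 tasks in the same relative order in both. Since dp[17][14] = 11, nothing longer is possible.

11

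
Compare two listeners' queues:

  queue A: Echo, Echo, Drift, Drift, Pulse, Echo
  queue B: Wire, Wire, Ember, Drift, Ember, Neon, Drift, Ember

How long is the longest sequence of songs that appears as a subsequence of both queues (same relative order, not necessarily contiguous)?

2

Pick Drift (queue A #3, queue B #4) → Drift (queue A #4, queue B #7); all 2 songs appear in both, in order. The LCS DP gives dp[6][8] = 2, so this is optimal.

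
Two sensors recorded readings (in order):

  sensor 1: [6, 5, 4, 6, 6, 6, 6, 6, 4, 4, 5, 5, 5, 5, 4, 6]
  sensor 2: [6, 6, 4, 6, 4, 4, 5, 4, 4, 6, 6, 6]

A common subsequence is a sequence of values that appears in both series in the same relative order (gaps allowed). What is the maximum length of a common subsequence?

8

One common subsequence of length 8: 6 [1,2] → 4 [3,3] → 6 [8,4] → 4 [9,5] → 4 [10,6] → 5 [11,7] → 4 [15,9] → 6 [16,12]. Since dp[16][12] = 8, nothing longer is possible.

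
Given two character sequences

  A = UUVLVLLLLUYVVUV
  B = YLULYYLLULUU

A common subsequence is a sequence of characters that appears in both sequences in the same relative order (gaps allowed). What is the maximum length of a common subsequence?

7

Match U (A #2, B #3), then L (A #4, B #4), then L (A #6, B #7), then L (A #7, B #8), then L (A #9, B #10), then U (A #10, B #11), then U (A #14, B #12) — 7 characters in the same relative order in both. Since dp[15][12] = 7, nothing longer is possible.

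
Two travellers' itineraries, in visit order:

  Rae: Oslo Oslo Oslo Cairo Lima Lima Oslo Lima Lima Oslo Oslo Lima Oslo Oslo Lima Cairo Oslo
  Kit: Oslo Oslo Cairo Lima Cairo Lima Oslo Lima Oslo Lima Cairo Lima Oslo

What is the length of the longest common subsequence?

11

One common subsequence of length 11: Oslo at Rae[2]=Kit[1], Oslo at Rae[3]=Kit[2], Cairo at Rae[4]=Kit[3], Lima at Rae[5]=Kit[4], Lima at Rae[6]=Kit[6], Oslo at Rae[7]=Kit[7], Lima at Rae[9]=Kit[8], Oslo at Rae[11]=Kit[9], Lima at Rae[12]=Kit[10], Lima at Rae[15]=Kit[12], Oslo at Rae[17]=Kit[13], and the DP table's final entry dp[17][13] is also 11, so no common subsequence is longer.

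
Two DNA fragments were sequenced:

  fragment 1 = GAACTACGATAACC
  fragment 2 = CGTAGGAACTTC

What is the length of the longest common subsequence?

8

Taking G [1,2]; then T [5,3]; then A [6,4]; then G [8,6]; then A [11,7]; then A [12,8]; then C [13,9]; then C [14,12] gives a common subsequence of length 8. dp[14][12] = 8 confirms this is the maximum.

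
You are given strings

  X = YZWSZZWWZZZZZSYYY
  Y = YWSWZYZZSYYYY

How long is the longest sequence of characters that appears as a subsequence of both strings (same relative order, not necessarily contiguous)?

11

One common subsequence of length 11: Y [1,1], W [3,2], S [4,3], W [8,4], Z [9,5], Z [12,7], Z [13,8], S [14,9], Y [15,11], Y [16,12], Y [17,13], and the DP table's final entry dp[17][13] is also 11, so no common subsequence is longer.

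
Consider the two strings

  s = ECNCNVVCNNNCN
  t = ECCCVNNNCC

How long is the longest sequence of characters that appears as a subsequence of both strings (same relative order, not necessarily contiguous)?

Pick E [1,1] → C [2,3] → C [4,4] → V [7,5] → N [9,6] → N [10,7] → N [11,8] → C [12,10]; all 8 characters appear in both, in order. Since dp[13][10] = 8, nothing longer is possible.

8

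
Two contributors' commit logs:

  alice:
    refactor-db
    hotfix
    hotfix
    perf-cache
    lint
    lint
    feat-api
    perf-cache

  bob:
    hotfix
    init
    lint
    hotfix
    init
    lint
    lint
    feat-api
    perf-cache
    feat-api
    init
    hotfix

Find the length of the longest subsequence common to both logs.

Pick hotfix [2,1]; then hotfix [3,4]; then lint [5,6]; then lint [6,7]; then feat-api [7,8]; then perf-cache [8,9]; all 6 commits appear in both, in order. Since dp[8][12] = 6, nothing longer is possible.

6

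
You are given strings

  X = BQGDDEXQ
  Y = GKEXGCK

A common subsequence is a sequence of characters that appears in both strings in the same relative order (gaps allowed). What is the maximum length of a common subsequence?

3

Taking G [3,1], then E [6,3], then X [7,4] gives a common subsequence of length 3, and the DP table's final entry dp[8][7] is also 3, so no common subsequence is longer.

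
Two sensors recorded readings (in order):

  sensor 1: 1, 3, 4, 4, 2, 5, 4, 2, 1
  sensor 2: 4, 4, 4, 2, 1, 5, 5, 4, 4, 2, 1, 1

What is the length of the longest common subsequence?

7

Taking 4 [3,2], then 4 [4,3], then 2 [5,4], then 5 [6,7], then 4 [7,9], then 2 [8,10], then 1 [9,12] gives a common subsequence of length 7, and the DP table's final entry dp[9][12] is also 7, so no common subsequence is longer.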